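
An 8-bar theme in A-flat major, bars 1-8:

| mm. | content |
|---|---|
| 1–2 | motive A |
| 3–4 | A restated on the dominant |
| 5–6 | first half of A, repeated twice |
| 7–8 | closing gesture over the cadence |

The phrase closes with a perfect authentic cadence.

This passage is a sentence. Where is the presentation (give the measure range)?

The presentation of a sentence is the basic idea (mm. 1–2) plus its repetition (bars 3–4); the presentation is therefore bars 1–4.

measures 1–4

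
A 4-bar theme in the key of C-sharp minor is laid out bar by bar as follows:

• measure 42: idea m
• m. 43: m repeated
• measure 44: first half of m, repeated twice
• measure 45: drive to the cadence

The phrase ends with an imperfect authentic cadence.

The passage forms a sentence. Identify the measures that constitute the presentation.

measures 42–43

The presentation of a sentence is the basic idea (bar 42) plus its repetition (measure 43); the presentation is therefore bars 42–43.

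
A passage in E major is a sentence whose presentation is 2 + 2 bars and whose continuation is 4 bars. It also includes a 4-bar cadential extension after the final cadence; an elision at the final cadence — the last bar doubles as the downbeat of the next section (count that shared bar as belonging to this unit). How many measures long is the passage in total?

12 measures

Basic sentence: 2 + 2 + 4 = 8 bars.
8 (basic form) + 4 (cadential extension) = 12.
The elision shares a bar with the next section but does not change this unit's count.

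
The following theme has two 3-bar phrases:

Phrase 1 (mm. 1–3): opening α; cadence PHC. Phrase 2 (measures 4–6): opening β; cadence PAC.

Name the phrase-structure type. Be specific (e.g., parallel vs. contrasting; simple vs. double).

contrasting period

Phrase 1 ends with a Phrygian half cadence (weaker) and phrase 2 with a perfect authentic cadence (stronger): antecedent + consequent = a period.
The two phrases open with different material (α / β), so the period is contrasting.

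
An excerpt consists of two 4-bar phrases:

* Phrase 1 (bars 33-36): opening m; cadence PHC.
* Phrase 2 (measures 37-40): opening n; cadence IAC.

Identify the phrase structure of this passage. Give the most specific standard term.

Phrase 1 ends with a Phrygian half cadence (weaker) and phrase 2 with an imperfect authentic cadence (stronger): antecedent + consequent = a period.
The two phrases open with different material (m / n), so the period is contrasting.

contrasting period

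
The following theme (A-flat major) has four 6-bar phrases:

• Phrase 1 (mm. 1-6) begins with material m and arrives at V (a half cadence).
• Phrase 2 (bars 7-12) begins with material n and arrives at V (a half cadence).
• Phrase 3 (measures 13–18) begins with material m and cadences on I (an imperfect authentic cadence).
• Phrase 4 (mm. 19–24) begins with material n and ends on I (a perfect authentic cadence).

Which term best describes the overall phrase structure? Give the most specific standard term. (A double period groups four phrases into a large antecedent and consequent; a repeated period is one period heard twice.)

parallel double period

Four phrases in two halves: the first half (mm. 1–12) ends with a half cadence, the second (mm. 13-24) with a perfect authentic cadence — a large antecedent–consequent pair, i.e. a double period.
Phrase 3 begins with the same material as phrase 1, making it parallel.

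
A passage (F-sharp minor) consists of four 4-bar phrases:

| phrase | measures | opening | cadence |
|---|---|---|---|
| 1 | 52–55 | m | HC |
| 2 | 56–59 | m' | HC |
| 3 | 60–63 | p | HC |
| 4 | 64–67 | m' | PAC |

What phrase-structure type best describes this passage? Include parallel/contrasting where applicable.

contrasting double period

Four phrases in two halves: the first half (bars 52–59) ends with a half cadence, the second (mm. 60-67) with a perfect authentic cadence — a large antecedent–consequent pair, i.e. a double period.
Phrase 3 begins with different material from phrase 1, making it contrasting.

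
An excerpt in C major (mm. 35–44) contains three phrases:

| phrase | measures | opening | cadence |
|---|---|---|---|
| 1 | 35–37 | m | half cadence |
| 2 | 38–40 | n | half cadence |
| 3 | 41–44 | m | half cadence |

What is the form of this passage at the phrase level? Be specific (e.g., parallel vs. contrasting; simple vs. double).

phrase group

The final phrase closes with a half cadence, which is not stronger than the preceding half cadence; the 3 phrases lack an overall antecedent–consequent design and so form a phrase group.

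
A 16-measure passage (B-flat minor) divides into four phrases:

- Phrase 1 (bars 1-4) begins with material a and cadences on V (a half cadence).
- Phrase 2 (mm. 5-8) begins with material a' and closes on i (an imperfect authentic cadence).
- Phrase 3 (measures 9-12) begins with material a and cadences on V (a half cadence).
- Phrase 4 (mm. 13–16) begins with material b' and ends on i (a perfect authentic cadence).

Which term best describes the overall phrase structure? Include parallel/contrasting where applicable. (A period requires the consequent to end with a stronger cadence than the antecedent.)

Four phrases in two halves: the first half (mm. 1–8) ends with an imperfect authentic cadence, the second (mm. 9-16) with a perfect authentic cadence — a large antecedent–consequent pair, i.e. a double period.
Phrase 3 begins with the same material as phrase 1, making it parallel.

parallel double period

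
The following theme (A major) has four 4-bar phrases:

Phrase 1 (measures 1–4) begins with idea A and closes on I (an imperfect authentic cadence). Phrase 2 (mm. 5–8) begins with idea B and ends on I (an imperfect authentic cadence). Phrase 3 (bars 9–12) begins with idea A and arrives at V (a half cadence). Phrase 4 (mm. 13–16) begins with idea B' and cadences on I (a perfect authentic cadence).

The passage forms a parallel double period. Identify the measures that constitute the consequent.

In a double period the four phrases pair into a large antecedent (phrases 1–2, ending imperfect authentic cadence) and a large consequent (phrases 3–4, ending perfect authentic cadence). The consequent spans mm. 9-16.

measures 9–16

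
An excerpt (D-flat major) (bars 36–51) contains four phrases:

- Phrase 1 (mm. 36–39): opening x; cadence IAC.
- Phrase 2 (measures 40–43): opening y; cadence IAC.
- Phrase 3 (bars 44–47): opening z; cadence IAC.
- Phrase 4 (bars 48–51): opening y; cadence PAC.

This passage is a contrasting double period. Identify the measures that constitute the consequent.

In a double period the four phrases pair into a large antecedent (phrases 1–2, ending imperfect authentic cadence) and a large consequent (phrases 3–4, ending perfect authentic cadence). The consequent spans measures 44–51.

measures 44–51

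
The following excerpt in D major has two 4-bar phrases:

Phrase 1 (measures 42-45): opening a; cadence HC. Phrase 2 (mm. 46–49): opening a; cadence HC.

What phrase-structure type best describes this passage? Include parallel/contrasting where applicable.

repeated phrase

Both phrases have the same opening (a) and the same cadence (half cadence): the second is a restatement, not a consequent, so this is a repeated phrase rather than a period.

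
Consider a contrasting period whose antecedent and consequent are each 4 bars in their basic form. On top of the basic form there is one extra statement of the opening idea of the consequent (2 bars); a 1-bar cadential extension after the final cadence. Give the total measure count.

Basic contrasting period: 4 + 4 = 8 bars.
8 (basic form) + 2 (extra statement) + 1 (cadential extension) = 11.

11 measures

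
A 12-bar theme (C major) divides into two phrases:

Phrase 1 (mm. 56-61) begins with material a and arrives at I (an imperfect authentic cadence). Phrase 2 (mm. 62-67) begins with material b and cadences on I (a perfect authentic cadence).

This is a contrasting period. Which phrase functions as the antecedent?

The phrase ending with the weaker cadence (imperfect authentic cadence) is the antecedent; the one ending more conclusively (perfect authentic cadence) is the consequent. The antecedent is phrase 1.

phrase 1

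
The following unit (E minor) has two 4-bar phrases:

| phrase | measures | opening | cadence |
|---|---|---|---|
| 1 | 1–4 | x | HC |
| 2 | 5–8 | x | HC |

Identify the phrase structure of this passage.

repeated phrase

Both phrases have the same opening (x) and the same cadence (half cadence): the second is a restatement, not a consequent, so this is a repeated phrase rather than a period.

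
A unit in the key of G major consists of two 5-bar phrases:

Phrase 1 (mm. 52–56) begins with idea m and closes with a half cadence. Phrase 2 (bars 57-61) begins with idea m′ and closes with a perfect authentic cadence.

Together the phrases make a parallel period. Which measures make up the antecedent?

The phrase ending with the weaker cadence (half cadence) is the antecedent; the one ending more conclusively (perfect authentic cadence) is the consequent. The antecedent is measures 52–56.

measures 52–56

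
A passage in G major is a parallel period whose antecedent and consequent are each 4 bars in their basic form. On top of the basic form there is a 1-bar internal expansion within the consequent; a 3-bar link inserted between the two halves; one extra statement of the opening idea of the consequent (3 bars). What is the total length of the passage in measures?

15 measures

Basic parallel period: 4 + 4 = 8 bars.
8 (basic form) + 1 (internal expansion) + 3 (link) + 3 (extra statement) = 15.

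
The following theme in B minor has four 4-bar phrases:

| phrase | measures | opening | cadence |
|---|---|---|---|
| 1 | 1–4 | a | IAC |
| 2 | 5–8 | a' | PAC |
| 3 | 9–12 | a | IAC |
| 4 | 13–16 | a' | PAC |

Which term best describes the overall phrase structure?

The cadence pattern IAC–PAC–IAC–PAC is weak–strong twice, and phrases 3–4 restate phrases 1–2: a period heard twice, not a double period (which would end weakly at phrase 2).

repeated period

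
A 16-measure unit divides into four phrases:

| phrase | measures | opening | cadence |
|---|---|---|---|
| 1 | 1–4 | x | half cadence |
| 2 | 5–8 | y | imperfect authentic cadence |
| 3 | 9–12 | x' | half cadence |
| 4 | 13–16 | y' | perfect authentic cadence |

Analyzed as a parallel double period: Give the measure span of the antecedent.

measures 1–8

In a double period the four phrases pair into a large antecedent (phrases 1–2, ending imperfect authentic cadence) and a large consequent (phrases 3–4, ending perfect authentic cadence). The antecedent spans measures 1-8.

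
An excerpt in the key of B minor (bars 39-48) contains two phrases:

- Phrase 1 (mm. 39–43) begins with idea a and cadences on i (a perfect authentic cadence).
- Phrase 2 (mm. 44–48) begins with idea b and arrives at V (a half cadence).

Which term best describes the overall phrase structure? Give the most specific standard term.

phrase group

The second phrase closes with a half cadence, which is not stronger than the first phrase's perfect authentic cadence; without a weak→strong cadential pair there is no antecedent–consequent relationship, so this is a phrase group rather than a period.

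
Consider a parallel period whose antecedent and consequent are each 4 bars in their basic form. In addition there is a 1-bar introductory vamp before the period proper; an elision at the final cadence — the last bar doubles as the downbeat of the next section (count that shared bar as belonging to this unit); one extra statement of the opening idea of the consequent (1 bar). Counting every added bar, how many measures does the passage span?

10 measures

Basic parallel period: 4 + 4 = 8 bars.
8 (basic form) + 1 (introduction) + 1 (extra statement) = 10.
The elision shares a bar with the next section but does not change this unit's count.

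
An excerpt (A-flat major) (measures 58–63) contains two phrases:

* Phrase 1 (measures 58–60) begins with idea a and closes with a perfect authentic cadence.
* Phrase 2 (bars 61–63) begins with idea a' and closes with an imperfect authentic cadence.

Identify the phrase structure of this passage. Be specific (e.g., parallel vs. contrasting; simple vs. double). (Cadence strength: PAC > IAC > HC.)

phrase group

The second phrase closes with an imperfect authentic cadence, which is not stronger than the first phrase's perfect authentic cadence; without a weak→strong cadential pair there is no antecedent–consequent relationship, so this is a phrase group rather than a period.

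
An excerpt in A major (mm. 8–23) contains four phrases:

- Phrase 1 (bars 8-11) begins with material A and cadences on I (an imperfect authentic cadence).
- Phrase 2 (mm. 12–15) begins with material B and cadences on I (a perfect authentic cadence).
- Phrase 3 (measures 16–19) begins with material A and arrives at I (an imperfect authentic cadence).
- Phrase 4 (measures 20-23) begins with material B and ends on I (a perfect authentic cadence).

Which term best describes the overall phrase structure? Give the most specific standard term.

The cadence pattern IAC–PAC–IAC–PAC is weak–strong twice, and phrases 3–4 restate phrases 1–2: a period heard twice, not a double period (which would end weakly at phrase 2).

repeated period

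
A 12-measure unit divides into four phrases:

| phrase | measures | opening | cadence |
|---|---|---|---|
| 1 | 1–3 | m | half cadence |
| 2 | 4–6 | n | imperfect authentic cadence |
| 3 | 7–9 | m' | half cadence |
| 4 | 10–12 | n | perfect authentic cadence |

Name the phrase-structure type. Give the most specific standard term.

Four phrases in two halves: the first half (bars 1-6) ends with an imperfect authentic cadence, the second (measures 7–12) with a perfect authentic cadence — a large antecedent–consequent pair, i.e. a double period.
Phrase 3 begins with the same material as phrase 1, making it parallel.

parallel double period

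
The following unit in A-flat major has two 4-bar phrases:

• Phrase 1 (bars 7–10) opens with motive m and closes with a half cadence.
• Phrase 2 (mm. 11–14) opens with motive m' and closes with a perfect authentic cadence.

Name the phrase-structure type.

Phrase 1 ends with a half cadence (weaker) and phrase 2 with a perfect authentic cadence (stronger): antecedent + consequent = a period.
The two phrases open with the same material (m / m'), so the period is parallel.

parallel period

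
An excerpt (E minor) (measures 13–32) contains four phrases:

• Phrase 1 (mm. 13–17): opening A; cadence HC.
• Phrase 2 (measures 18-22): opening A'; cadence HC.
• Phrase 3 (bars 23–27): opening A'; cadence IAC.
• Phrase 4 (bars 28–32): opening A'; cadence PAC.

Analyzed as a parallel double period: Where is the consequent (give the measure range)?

In a double period the four phrases pair into a large antecedent (phrases 1–2, ending half cadence) and a large consequent (phrases 3–4, ending perfect authentic cadence). The consequent spans mm. 23–32.

measures 23–32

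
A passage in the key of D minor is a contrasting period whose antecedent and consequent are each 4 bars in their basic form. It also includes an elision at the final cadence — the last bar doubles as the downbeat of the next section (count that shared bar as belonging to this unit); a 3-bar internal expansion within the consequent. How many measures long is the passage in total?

11 measures

Basic contrasting period: 4 + 4 = 8 bars.
8 (basic form) + 3 (internal expansion) = 11.
The elision shares a bar with the next section but does not change this unit's count.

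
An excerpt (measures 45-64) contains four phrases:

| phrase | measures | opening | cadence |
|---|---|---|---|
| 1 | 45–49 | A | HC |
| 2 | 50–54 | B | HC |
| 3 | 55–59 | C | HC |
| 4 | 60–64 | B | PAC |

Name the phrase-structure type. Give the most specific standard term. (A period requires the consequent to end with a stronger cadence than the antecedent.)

contrasting double period

Four phrases in two halves: the first half (bars 45–54) ends with a half cadence, the second (measures 55-64) with a perfect authentic cadence — a large antecedent–consequent pair, i.e. a double period.
Phrase 3 begins with different material from phrase 1, making it contrasting.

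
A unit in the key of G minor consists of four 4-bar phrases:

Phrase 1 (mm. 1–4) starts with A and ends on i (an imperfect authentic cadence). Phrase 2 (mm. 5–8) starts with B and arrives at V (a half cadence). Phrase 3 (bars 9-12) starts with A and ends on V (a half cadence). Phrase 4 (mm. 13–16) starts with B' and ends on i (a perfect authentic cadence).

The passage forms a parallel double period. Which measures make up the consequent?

In a double period the four phrases pair into a large antecedent (phrases 1–2, ending half cadence) and a large consequent (phrases 3–4, ending perfect authentic cadence). The consequent spans bars 9–16.

measures 9–16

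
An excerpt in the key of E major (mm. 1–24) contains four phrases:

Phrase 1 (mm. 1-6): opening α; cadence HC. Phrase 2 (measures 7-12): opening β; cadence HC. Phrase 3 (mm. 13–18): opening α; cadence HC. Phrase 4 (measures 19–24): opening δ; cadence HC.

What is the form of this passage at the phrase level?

Phrase 4 ends with a half cadence, no stronger than phrase 2's half cadence, so the four phrases do not form a double period; nor do phrases 3–4 duplicate 1–2, so it is not a repeated period. With no phrase reaching a conclusive cadence, the passage is a phrase group.

phrase group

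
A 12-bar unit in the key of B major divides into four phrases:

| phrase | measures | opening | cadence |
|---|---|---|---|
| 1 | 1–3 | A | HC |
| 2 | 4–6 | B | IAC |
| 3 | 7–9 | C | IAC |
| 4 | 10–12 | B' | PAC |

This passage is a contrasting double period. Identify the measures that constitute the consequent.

In a double period the four phrases pair into a large antecedent (phrases 1–2, ending imperfect authentic cadence) and a large consequent (phrases 3–4, ending perfect authentic cadence). The consequent spans mm. 7-12.

measures 7–12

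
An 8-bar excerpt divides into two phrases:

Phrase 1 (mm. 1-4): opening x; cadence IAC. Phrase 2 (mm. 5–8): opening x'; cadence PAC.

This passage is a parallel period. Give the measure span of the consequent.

The antecedent is the phrase ending with the weaker cadence (imperfect authentic cadence, phrase 1) and the consequent the one ending more conclusively (perfect authentic cadence, phrase 2); the consequent is mm. 5–8.

measures 5–8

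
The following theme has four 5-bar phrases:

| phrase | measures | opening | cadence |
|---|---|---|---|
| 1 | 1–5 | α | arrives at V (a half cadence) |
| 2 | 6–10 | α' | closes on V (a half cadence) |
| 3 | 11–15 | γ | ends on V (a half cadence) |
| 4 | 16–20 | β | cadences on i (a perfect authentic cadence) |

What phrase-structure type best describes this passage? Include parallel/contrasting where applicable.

Four phrases in two halves: the first half (measures 1–10) ends with a half cadence, the second (mm. 11–20) with a perfect authentic cadence — a large antecedent–consequent pair, i.e. a double period.
Phrase 3 begins with different material from phrase 1, making it contrasting.

contrasting double period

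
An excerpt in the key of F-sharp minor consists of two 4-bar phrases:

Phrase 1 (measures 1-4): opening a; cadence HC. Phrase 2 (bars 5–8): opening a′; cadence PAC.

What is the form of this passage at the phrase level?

Phrase 1 ends with a half cadence (weaker) and phrase 2 with a perfect authentic cadence (stronger): antecedent + consequent = a period.
The two phrases open with the same material (a / a′), so the period is parallel.

parallel period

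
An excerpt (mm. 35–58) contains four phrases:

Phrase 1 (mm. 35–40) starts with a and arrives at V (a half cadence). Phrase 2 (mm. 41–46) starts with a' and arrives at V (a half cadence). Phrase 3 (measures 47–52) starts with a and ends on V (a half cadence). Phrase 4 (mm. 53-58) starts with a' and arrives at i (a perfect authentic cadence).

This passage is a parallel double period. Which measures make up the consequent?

In a double period the four phrases pair into a large antecedent (phrases 1–2, ending half cadence) and a large consequent (phrases 3–4, ending perfect authentic cadence). The consequent spans mm. 47-58.

measures 47–58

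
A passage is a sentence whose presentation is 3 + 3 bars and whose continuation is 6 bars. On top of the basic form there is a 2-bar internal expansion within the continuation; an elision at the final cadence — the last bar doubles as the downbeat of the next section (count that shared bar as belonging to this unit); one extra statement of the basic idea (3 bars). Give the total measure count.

Basic sentence: 3 + 3 + 6 = 12 bars.
12 (basic form) + 2 (internal expansion) + 3 (extra statement) = 17.
The elision shares a bar with the next section but does not change this unit's count.

17 measures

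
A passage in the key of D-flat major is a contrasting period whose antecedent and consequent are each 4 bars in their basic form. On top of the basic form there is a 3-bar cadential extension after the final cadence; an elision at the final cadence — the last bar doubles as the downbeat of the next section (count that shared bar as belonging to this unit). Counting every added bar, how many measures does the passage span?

Basic contrasting period: 4 + 4 = 8 bars.
8 (basic form) + 3 (cadential extension) = 11.
The elision shares a bar with the next section but does not change this unit's count.

11 measures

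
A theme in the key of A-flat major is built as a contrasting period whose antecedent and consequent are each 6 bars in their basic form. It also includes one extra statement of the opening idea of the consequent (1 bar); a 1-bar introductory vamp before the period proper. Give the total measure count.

Basic contrasting period: 6 + 6 = 12 bars.
12 (basic form) + 1 (extra statement) + 1 (introduction) = 14.

14 measures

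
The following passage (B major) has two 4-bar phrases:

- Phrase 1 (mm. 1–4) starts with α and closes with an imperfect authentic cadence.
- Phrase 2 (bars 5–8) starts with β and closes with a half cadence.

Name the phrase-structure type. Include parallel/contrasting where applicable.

The second phrase closes with a half cadence, which is not stronger than the first phrase's imperfect authentic cadence; without a weak→strong cadential pair there is no antecedent–consequent relationship, so this is a phrase group rather than a period.

phrase group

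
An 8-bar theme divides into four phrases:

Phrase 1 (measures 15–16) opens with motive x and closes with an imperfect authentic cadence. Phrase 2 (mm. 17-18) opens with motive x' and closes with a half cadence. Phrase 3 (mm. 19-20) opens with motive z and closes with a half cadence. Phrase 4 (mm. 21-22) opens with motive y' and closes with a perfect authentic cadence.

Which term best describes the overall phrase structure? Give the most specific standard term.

Four phrases in two halves: the first half (mm. 15–18) ends with a half cadence, the second (mm. 19–22) with a perfect authentic cadence — a large antecedent–consequent pair, i.e. a double period.
Phrase 3 begins with different material from phrase 1, making it contrasting.

contrasting double period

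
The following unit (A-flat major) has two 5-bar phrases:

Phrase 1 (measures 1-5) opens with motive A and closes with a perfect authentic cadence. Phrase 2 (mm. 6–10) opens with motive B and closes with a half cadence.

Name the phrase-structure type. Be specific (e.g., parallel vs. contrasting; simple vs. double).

The second phrase closes with a half cadence, which is not stronger than the first phrase's perfect authentic cadence; without a weak→strong cadential pair there is no antecedent–consequent relationship, so this is a phrase group rather than a period.

phrase group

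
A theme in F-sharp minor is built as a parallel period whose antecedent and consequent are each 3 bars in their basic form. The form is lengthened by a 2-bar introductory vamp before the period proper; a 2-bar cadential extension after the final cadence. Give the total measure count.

Basic parallel period: 3 + 3 = 6 bars.
6 (basic form) + 2 (introduction) + 2 (cadential extension) = 10.

10 measures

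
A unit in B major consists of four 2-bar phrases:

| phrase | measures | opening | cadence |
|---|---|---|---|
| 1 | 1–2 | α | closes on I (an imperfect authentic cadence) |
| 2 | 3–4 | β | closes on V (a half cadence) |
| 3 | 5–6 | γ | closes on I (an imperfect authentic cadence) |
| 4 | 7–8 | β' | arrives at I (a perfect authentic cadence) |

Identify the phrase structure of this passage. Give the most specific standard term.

contrasting double period

Four phrases in two halves: the first half (measures 1–4) ends with a half cadence, the second (mm. 5–8) with a perfect authentic cadence — a large antecedent–consequent pair, i.e. a double period.
Phrase 3 begins with different material from phrase 1, making it contrasting.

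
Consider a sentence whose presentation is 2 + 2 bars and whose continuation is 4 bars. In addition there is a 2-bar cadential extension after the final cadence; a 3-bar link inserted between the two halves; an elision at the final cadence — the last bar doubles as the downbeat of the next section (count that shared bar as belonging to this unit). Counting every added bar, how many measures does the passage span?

13 measures

Basic sentence: 2 + 2 + 4 = 8 bars.
8 (basic form) + 2 (cadential extension) + 3 (link) = 13.
The elision shares a bar with the next section but does not change this unit's count.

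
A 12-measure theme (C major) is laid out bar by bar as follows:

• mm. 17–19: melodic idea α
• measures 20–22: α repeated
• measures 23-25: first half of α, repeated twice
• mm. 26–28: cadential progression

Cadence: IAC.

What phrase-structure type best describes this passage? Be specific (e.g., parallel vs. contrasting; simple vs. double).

Basic idea (bars 17–19) + its repetition (measures 20–22) form the presentation; fragmentation and cadence (mm. 23–28) form the continuation — the 12-bar whole is a sentence.

sentence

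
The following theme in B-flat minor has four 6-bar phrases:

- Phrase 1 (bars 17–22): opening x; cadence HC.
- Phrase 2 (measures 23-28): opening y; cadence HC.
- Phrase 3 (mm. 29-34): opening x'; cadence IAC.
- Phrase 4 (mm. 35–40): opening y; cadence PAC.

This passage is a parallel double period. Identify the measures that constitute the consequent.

In a double period the four phrases pair into a large antecedent (phrases 1–2, ending half cadence) and a large consequent (phrases 3–4, ending perfect authentic cadence). The consequent spans mm. 29–40.

measures 29–40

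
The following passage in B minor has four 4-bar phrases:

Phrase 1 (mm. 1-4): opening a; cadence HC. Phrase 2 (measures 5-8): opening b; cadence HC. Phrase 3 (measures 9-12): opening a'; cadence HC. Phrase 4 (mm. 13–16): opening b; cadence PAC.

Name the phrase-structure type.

parallel double period

Four phrases in two halves: the first half (bars 1-8) ends with a half cadence, the second (measures 9–16) with a perfect authentic cadence — a large antecedent–consequent pair, i.e. a double period.
Phrase 3 begins with the same material as phrase 1, making it parallel.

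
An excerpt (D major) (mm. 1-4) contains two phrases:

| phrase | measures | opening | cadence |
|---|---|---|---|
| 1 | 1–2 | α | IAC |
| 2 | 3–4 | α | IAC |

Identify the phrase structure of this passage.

Both phrases have the same opening (α) and the same cadence (imperfect authentic cadence): the second is a restatement, not a consequent, so this is a repeated phrase rather than a period.

repeated phrase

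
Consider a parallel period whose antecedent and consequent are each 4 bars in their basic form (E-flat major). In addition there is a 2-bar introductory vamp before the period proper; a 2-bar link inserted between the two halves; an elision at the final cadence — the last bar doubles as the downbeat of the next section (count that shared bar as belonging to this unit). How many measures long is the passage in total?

Basic parallel period: 4 + 4 = 8 bars.
8 (basic form) + 2 (introduction) + 2 (link) = 12.
The elision shares a bar with the next section but does not change this unit's count.

12 measures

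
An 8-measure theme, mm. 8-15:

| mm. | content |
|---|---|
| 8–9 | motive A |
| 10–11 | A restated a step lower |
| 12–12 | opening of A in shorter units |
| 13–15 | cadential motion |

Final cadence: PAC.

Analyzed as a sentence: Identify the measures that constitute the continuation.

measures 12–15

After the presentation (mm. 8-11), the continuation covers the fragmentation through the cadence: measures 12-15.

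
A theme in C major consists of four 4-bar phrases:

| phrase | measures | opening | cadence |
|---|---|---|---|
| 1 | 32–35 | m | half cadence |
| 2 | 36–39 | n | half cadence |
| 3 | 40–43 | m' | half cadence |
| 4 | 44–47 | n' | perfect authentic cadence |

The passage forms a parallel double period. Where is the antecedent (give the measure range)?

measures 32–39

In a double period the four phrases pair into a large antecedent (phrases 1–2, ending half cadence) and a large consequent (phrases 3–4, ending perfect authentic cadence). The antecedent spans bars 32–39.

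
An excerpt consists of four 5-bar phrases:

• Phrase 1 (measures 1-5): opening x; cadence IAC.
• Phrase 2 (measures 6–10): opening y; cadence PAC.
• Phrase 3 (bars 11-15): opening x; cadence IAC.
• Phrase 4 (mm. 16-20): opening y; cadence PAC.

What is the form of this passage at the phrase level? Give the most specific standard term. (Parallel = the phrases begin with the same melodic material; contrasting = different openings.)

repeated period

The cadence pattern IAC–PAC–IAC–PAC is weak–strong twice, and phrases 3–4 restate phrases 1–2: a period heard twice, not a double period (which would end weakly at phrase 2).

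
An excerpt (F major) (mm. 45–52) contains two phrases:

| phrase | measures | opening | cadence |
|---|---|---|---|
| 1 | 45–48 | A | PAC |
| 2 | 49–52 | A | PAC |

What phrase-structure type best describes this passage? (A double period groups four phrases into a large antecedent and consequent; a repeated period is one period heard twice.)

repeated phrase

Both phrases have the same opening (A) and the same cadence (perfect authentic cadence): the second is a restatement, not a consequent, so this is a repeated phrase rather than a period.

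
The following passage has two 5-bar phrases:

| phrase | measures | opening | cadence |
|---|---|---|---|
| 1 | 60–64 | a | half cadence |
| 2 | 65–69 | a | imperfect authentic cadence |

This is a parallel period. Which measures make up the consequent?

The phrase ending with the weaker cadence (half cadence) is the antecedent; the one ending more conclusively (imperfect authentic cadence) is the consequent. The consequent is measures 65–69.

measures 65–69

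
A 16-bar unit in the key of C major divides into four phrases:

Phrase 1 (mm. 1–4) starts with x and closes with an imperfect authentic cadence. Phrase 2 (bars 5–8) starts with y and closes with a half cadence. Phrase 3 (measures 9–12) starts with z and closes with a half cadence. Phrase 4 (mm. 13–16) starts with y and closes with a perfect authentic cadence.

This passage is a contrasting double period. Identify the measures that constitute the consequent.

measures 9–16

In a double period the four phrases pair into a large antecedent (phrases 1–2, ending half cadence) and a large consequent (phrases 3–4, ending perfect authentic cadence). The consequent spans mm. 9–16.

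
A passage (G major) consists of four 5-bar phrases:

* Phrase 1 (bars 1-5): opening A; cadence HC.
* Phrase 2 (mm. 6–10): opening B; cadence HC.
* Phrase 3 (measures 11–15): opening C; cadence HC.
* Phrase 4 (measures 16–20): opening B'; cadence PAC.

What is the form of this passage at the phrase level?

Four phrases in two halves: the first half (measures 1–10) ends with a half cadence, the second (bars 11–20) with a perfect authentic cadence — a large antecedent–consequent pair, i.e. a double period.
Phrase 3 begins with different material from phrase 1, making it contrasting.

contrasting double period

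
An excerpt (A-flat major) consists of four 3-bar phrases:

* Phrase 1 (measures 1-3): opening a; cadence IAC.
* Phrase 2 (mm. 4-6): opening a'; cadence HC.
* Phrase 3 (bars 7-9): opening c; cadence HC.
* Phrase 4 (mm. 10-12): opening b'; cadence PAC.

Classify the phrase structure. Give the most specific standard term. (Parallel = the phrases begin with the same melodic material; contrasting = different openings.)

contrasting double period

Four phrases in two halves: the first half (mm. 1–6) ends with a half cadence, the second (mm. 7–12) with a perfect authentic cadence — a large antecedent–consequent pair, i.e. a double period.
Phrase 3 begins with different material from phrase 1, making it contrasting.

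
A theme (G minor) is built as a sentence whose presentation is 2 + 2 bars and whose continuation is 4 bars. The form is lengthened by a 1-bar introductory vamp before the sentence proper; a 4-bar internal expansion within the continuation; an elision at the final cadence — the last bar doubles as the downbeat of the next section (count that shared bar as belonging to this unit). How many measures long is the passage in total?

13 measures

Basic sentence: 2 + 2 + 4 = 8 bars.
8 (basic form) + 1 (introduction) + 4 (internal expansion) = 13.
The elision shares a bar with the next section but does not change this unit's count.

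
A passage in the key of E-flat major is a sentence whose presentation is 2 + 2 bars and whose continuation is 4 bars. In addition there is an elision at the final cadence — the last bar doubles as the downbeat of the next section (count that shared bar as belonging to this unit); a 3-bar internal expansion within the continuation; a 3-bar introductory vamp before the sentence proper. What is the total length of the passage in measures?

Basic sentence: 2 + 2 + 4 = 8 bars.
8 (basic form) + 3 (internal expansion) + 3 (introduction) = 14.
The elision shares a bar with the next section but does not change this unit's count.

14 measures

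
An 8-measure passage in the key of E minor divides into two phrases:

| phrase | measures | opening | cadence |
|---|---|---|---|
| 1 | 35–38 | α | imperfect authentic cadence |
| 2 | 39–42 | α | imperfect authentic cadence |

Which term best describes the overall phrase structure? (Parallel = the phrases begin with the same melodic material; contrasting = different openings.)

repeated phrase

Both phrases have the same opening (α) and the same cadence (imperfect authentic cadence): the second is a restatement, not a consequent, so this is a repeated phrase rather than a period.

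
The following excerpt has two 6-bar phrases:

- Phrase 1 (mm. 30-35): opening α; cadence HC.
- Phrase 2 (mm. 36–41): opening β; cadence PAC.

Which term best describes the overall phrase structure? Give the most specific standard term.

Phrase 1 ends with a half cadence (weaker) and phrase 2 with a perfect authentic cadence (stronger): antecedent + consequent = a period.
The two phrases open with different material (α / β), so the period is contrasting.

contrasting period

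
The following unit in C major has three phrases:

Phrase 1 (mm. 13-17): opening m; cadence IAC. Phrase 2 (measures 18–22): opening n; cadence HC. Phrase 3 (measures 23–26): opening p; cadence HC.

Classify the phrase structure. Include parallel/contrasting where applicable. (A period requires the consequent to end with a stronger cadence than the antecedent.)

The final phrase closes with a half cadence, which is not stronger than the preceding half cadence; the 3 phrases lack an overall antecedent–consequent design and so form a phrase group.

phrase group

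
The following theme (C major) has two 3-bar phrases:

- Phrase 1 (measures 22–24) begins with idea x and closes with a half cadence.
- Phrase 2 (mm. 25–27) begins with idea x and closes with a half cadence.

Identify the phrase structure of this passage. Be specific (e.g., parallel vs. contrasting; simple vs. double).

Both phrases have the same opening (x) and the same cadence (half cadence): the second is a restatement, not a consequent, so this is a repeated phrase rather than a period.

repeated phrase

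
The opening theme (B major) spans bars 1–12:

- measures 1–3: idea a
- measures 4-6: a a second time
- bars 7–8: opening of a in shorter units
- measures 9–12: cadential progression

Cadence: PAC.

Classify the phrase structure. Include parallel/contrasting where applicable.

Basic idea (bars 1–3) + its repetition (bars 4-6) form the presentation; fragmentation and cadence (mm. 7–12) form the continuation — the 12-bar whole is a sentence.

sentence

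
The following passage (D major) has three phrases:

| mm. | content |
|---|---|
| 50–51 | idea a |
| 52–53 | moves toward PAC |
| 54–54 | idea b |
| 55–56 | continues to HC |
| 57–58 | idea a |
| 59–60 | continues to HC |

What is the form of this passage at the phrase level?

The final phrase closes with a half cadence, which is not stronger than the preceding half cadence; the 3 phrases lack an overall antecedent–consequent design and so form a phrase group.

phrase group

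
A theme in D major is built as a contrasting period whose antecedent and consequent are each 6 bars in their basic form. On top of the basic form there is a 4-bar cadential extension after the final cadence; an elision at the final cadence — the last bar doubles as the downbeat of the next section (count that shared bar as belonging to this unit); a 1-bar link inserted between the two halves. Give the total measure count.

Basic contrasting period: 6 + 6 = 12 bars.
12 (basic form) + 4 (cadential extension) + 1 (link) = 17.
The elision shares a bar with the next section but does not change this unit's count.

17 measures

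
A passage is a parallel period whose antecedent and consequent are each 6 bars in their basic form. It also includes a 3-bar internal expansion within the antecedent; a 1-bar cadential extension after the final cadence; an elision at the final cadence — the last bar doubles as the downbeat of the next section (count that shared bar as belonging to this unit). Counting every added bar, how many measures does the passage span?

16 measures

Basic parallel period: 6 + 6 = 12 bars.
12 (basic form) + 3 (internal expansion) + 1 (cadential extension) = 16.
The elision shares a bar with the next section but does not change this unit's count.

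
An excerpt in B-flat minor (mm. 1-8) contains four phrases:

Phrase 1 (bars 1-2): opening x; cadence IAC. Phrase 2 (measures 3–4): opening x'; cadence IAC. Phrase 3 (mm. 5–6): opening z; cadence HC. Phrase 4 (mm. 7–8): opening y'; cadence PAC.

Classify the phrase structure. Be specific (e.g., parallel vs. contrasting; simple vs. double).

Four phrases in two halves: the first half (bars 1–4) ends with an imperfect authentic cadence, the second (bars 5–8) with a perfect authentic cadence — a large antecedent–consequent pair, i.e. a double period.
Phrase 3 begins with different material from phrase 1, making it contrasting.

contrasting double period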